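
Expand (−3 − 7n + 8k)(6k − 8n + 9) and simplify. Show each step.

(−3 − 7n + 8k)(6k − 8n + 9)
= −18k + 24n − 27 − 42kn + 56n² − 63n + 48k² − 64kn + 72k    [distributive law]
= 54k − 39n − 27 − 106kn + 56n² + 48k²    [combine like terms]

54k − 39n − 27 − 106kn + 56n² + 48k²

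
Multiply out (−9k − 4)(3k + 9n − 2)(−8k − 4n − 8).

216k³ + 756k²n + 168k² + 324kn² + 912kn − 112k + 144n² + 256n − 64

(−9k − 4)(3k + 9n − 2)(−8k − 4n − 8)
= (−27k² − 81kn + 18k − 12k − 36n + 8)(−8k − 4n − 8)    [distributive law]
= (−27k² − 81kn + 6k − 36n + 8)(−8k − 4n − 8)    [combine like terms]
= 216k³ + 108k²n + 216k² + 648k²n + 324kn² + 648kn − 48k² − 24kn − 48k + 288kn + 144n² + 288n − 64k − 32n − 64    [distributive law]
= 216k³ + 756k²n + 168k² + 324kn² + 912kn − 112k + 144n² + 256n − 64    [combine like terms]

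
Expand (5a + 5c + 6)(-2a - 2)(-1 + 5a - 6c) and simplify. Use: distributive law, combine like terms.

-100a^2 - 50a^3 + 10a^2c - 38a + 92ac + 60ac^2 + 82c + 60c^2 + 12

(5a + 5c + 6)(-2a - 2)(-1 + 5a - 6c)
= (-10a^2 - 10a - 10ac - 10c - 12a - 12)(-1 + 5a - 6c)    [distributive law]
= (-10a^2 - 22a - 10ac - 10c - 12)(-1 + 5a - 6c)    [combine like terms]
= 10a^2 - 50a^3 + 60a^2c + 22a - 110a^2 + 132ac + 10ac - 50a^2c + 60ac^2 + 10c - 50ac + 60c^2 + 12 - 60a + 72c    [distributive law]
= -100a^2 - 50a^3 + 10a^2c - 38a + 92ac + 60ac^2 + 82c + 60c^2 + 12    [combine like terms]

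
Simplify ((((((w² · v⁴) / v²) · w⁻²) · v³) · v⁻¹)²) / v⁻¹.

v⁹

((((((w² · v⁴) / v²) · w⁻²) · v³) · v⁻¹)²) / v⁻¹
= ((((((w² · v⁴) / v²) · w⁻²) · v³)²) · ((v⁻¹)²)) / v⁻¹    [power of a product]
= ((((((w² · v⁴) / v²) · w⁻²)²) · ((v³)²)) · ((v⁻¹)²)) / v⁻¹    [power of a product]
= ((((((w² · v⁴) / v²)²) · ((w⁻²)²)) · ((v³)²)) · ((v⁻¹)²)) / v⁻¹    [power of a product]
= ((((((w² · v⁴)²) / ((v²)²)) · ((w⁻²)²)) · ((v³)²)) · ((v⁻¹)²)) / v⁻¹    [power of a quotient]
= (((((((w²)²) · ((v⁴)²)) / ((v²)²)) · ((w⁻²)²)) · ((v³)²)) · ((v⁻¹)²)) / v⁻¹    [power of a product]
= (((((w⁴ · ((v⁴)²)) / ((v²)²)) · ((w⁻²)²)) · ((v³)²)) · ((v⁻¹)²)) / v⁻¹    [power of a power]
= (((((w⁴ · v⁸) / ((v²)²)) · ((w⁻²)²)) · ((v³)²)) · ((v⁻¹)²)) / v⁻¹    [power of a power]
= (((((w⁴ · v⁸) / v⁴) · ((w⁻²)²)) · ((v³)²)) · ((v⁻¹)²)) / v⁻¹    [power of a power]
= (((((w⁴ · v⁸) / v⁴) · w⁻⁴) · ((v³)²)) · ((v⁻¹)²)) / v⁻¹    [power of a power]
= (((((w⁴ · v⁸) / v⁴) · w⁻⁴) · v⁶) · ((v⁻¹)²)) / v⁻¹    [power of a power]
= (((((w⁴ · v⁸) / v⁴) · w⁻⁴) · v⁶) · v⁻²) / v⁻¹    [power of a power]
= v⁹    [quotient of powers; product of powers]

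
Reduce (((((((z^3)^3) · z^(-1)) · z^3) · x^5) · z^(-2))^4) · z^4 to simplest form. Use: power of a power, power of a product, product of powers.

x^20z^40

(((((((z^3)^3) · z^(-1)) · z^3) · x^5) · z^(-2))^4) · z^4
= (((((((z^3)^3) · z^(-1)) · z^3) · x^5)^4) · ((z^(-2))^4)) · z^4    [power of a product]
= (((((((z^3)^3) · z^(-1)) · z^3)^4) · ((x^5)^4)) · ((z^(-2))^4)) · z^4    [power of a product]
= (((((((z^3)^3) · z^(-1))^4) · ((z^3)^4)) · ((x^5)^4)) · ((z^(-2))^4)) · z^4    [power of a product]
= (((((((z^3)^3)^4) · ((z^(-1))^4)) · ((z^3)^4)) · ((x^5)^4)) · ((z^(-2))^4)) · z^4    [power of a product]
= ((((((z^3)^12) · ((z^(-1))^4)) · ((z^3)^4)) · ((x^5)^4)) · ((z^(-2))^4)) · z^4    [power of a power]
= ((((z^36 · ((z^(-1))^4)) · ((z^3)^4)) · ((x^5)^4)) · ((z^(-2))^4)) · z^4    [power of a power]
= ((((z^36 · z^(-4)) · ((z^3)^4)) · ((x^5)^4)) · ((z^(-2))^4)) · z^4    [power of a power]
= (((z^32 · ((z^3)^4)) · ((x^5)^4)) · ((z^(-2))^4)) · z^4    [product of powers]
= (((z^32 · z^12) · ((x^5)^4)) · ((z^(-2))^4)) · z^4    [power of a power]
= ((z^44 · ((x^5)^4)) · ((z^(-2))^4)) · z^4    [product of powers]
= ((z^44 · x^20) · ((z^(-2))^4)) · z^4    [power of a power]
= ((z^44 · x^20) · z^(-8)) · z^4    [power of a power]
= x^20z^40    [product of powers]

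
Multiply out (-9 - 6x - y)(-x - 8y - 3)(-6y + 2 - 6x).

-514xy - 108x - 150x² - 434y² - 12y + 54 - 330x²y - 36x³ - 342xy² - 48y³

(-9 - 6x - y)(-x - 8y - 3)(-6y + 2 - 6x)
= (9x + 72y + 27 + 6x² + 48xy + 18x + xy + 8y² + 3y)(-6y + 2 - 6x)    [distributive law]
= (27x + 75y + 27 + 6x² + 49xy + 8y²)(-6y + 2 - 6x)    [combine like terms]
= -162xy + 54x - 162x² - 450y² + 150y - 450xy - 162y + 54 - 162x - 36x²y + 12x² - 36x³ - 294xy² + 98xy - 294x²y - 48y³ + 16y² - 48xy²    [distributive law]
= -514xy - 108x - 150x² - 434y² - 12y + 54 - 330x²y - 36x³ - 342xy² - 48y³    [combine like terms]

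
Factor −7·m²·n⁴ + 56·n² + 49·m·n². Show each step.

7·n²(−m²·n² + 8 + 7·m)

−7·m²·n⁴ + 56·n² + 49·m·n²
= 7(−m²·n⁴ + 8·n² + 7·m·n²)    [factor out 7]
= 7·n²(−m²·n² + 8 + 7·m)    [factor out n²]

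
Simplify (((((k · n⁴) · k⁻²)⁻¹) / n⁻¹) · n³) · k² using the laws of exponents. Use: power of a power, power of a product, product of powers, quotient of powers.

k³

(((((k · n⁴) · k⁻²)⁻¹) / n⁻¹) · n³) · k²
= (((((k · n⁴)⁻¹) · ((k⁻²)⁻¹)) / n⁻¹) · n³) · k²    [power of a product]
= (((((k⁻¹) · ((n⁴)⁻¹)) · ((k⁻²)⁻¹)) / n⁻¹) · n³) · k²    [power of a product]
= ((((k⁻¹ · n⁻⁴) · ((k⁻²)⁻¹)) / n⁻¹) · n³) · k²    [power of a power]
= ((((k⁻¹ · n⁻⁴) · k²) / n⁻¹) · n³) · k²    [power of a power]
= k³    [quotient of powers; product of powers]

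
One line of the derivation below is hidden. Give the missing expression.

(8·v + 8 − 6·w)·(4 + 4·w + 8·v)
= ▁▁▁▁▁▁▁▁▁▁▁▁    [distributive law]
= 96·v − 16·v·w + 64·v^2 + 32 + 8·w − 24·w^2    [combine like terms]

Applying distributive law to the line above:

32·v + 32·v·w + 64·v^2 + 32 + 32·w + 64·v − 24·w − 24·w^2 − 48·v·w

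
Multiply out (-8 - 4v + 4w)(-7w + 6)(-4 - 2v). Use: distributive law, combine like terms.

-320w - 272vw + 192 + 192v - 56v²w + 48v² + 112w² + 56vw²

(-8 - 4v + 4w)(-7w + 6)(-4 - 2v)
= (56w - 48 + 28vw - 24v - 28w² + 24w)(-4 - 2v)    [distributive law]
= (80w - 48 + 28vw - 24v - 28w²)(-4 - 2v)    [combine like terms]
= -320w - 160vw + 192 + 96v - 112vw - 56v²w + 96v + 48v² + 112w² + 56vw²    [distributive law]
= -320w - 272vw + 192 + 192v - 56v²w + 48v² + 112w² + 56vw²    [combine like terms]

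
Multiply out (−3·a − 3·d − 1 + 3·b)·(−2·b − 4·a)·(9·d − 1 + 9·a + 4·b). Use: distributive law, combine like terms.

48·a·b·d + 40·a·b − 6·a^2·b − 78·a·b^2 + 216·a^2·d + 24·a^2 + 108·a^3 + 54·b·d^2 + 12·b·d − 30·b^2·d + 108·a·d^2 + 24·a·d − 2·b + 14·b^2 − 4·a − 24·b^3

(−3·a − 3·d − 1 + 3·b)·(−2·b − 4·a)·(9·d − 1 + 9·a + 4·b)
= (6·a·b + 12·a^2 + 6·b·d + 12·a·d + 2·b + 4·a − 6·b^2 − 12·a·b)·(9·d − 1 + 9·a + 4·b)    [distributive law]
= (−6·a·b + 12·a^2 + 6·b·d + 12·a·d + 2·b + 4·a − 6·b^2)·(9·d − 1 + 9·a + 4·b)    [combine like terms]
= −54·a·b·d + 6·a·b − 54·a^2·b − 24·a·b^2 + 108·a^2·d − 12·a^2 + 108·a^3 + 48·a^2·b + 54·b·d^2 − 6·b·d + 54·a·b·d + 24·b^2·d + 108·a·d^2 − 12·a·d + 108·a^2·d + 48·a·b·d + 18·b·d − 2·b + 18·a·b + 8·b^2 + 36·a·d − 4·a + 36·a^2 + 16·a·b − 54·b^2·d + 6·b^2 − 54·a·b^2 − 24·b^3    [distributive law]
= 48·a·b·d + 40·a·b − 6·a^2·b − 78·a·b^2 + 216·a^2·d + 24·a^2 + 108·a^3 + 54·b·d^2 + 12·b·d − 30·b^2·d + 108·a·d^2 + 24·a·d − 2·b + 14·b^2 − 4·a − 24·b^3    [combine like terms]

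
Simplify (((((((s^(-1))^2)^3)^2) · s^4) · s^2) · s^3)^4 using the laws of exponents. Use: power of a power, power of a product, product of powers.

s^(-12)

(((((((s^(-1))^2)^3)^2) · s^4) · s^2) · s^3)^4
= (((((((s^(-1))^2)^3)^2) · s^4) · s^2)^4) · ((s^3)^4)    [power of a product]
= (((((((s^(-1))^2)^3)^2) · s^4)^4) · ((s^2)^4)) · ((s^3)^4)    [power of a product]
= (((((((s^(-1))^2)^3)^2)^4) · ((s^4)^4)) · ((s^2)^4)) · ((s^3)^4)    [power of a product]
= ((((((s^(-1))^2)^3)^8) · ((s^4)^4)) · ((s^2)^4)) · ((s^3)^4)    [power of a power]
= (((((s^(-1))^2)^24) · ((s^4)^4)) · ((s^2)^4)) · ((s^3)^4)    [power of a power]
= ((((s^(-1))^48) · ((s^4)^4)) · ((s^2)^4)) · ((s^3)^4)    [power of a power]
= ((s^(-48) · ((s^4)^4)) · ((s^2)^4)) · ((s^3)^4)    [power of a power]
= ((s^(-48) · s^16) · ((s^2)^4)) · ((s^3)^4)    [power of a power]
= (s^(-32) · ((s^2)^4)) · ((s^3)^4)    [product of powers]
= (s^(-32) · s^8) · ((s^3)^4)    [power of a power]
= s^(-24) · ((s^3)^4)    [product of powers]
= s^(-24) · s^12    [power of a power]
= s^(-12)    [product of powers]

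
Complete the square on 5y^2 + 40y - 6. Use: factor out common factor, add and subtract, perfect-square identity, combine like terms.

5y^2 + 40y - 6
= 5(y^2 + 8y) - 6    [factor out 5 from the y-terms]
= 5(y^2 + 8y + 16 - 16) - 6    [add and subtract 16 inside the bracket]
= 5(y + 4)^2 - 80 - 6    [perfect-square identity]
= 5(y + 4)^2 - 86    [combine constants]

5(y + 4)^2 - 86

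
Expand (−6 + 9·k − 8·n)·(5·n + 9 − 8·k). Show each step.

−102·n − 54 + 129·k + 109·k·n − 72·k^2 − 40·n^2

(−6 + 9·k − 8·n)·(5·n + 9 − 8·k)
= −30·n − 54 + 48·k + 45·k·n + 81·k − 72·k^2 − 40·n^2 − 72·n + 64·k·n    [distributive law]
= −102·n − 54 + 129·k + 109·k·n − 72·k^2 − 40·n^2    [combine like terms]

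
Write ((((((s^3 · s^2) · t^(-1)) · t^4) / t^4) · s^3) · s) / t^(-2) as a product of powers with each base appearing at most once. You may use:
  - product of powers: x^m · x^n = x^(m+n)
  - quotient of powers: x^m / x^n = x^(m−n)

s^9·t

((((((s^3 · s^2) · t^(-1)) · t^4) / t^4) · s^3) · s) / t^(-2)
= (((((s^5 · t^(-1)) · t^4) / t^4) · s^3) · s) / t^(-2)    [product of powers]
= s^9·t    [quotient of powers; product of powers]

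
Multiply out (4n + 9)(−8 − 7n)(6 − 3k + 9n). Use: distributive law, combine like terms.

−1218n + 285kn − 1023n^2 + 84kn^2 − 252n^3 − 432 + 216k

(4n + 9)(−8 − 7n)(6 − 3k + 9n)
= (−32n − 28n^2 − 72 − 63n)(6 − 3k + 9n)    [distributive law]
= (−95n − 28n^2 − 72)(6 − 3k + 9n)    [combine like terms]
= −570n + 285kn − 855n^2 − 168n^2 + 84kn^2 − 252n^3 − 432 + 216k − 648n    [distributive law]
= −1218n + 285kn − 1023n^2 + 84kn^2 − 252n^3 − 432 + 216k    [combine like terms]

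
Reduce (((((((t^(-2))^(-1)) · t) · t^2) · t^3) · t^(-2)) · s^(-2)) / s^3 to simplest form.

(((((((t^(-2))^(-1)) · t) · t^2) · t^3) · t^(-2)) · s^(-2)) / s^3
= (((((t^2 · t) · t^2) · t^3) · t^(-2)) · s^(-2)) / s^3    [power of a power]
= ((((t^3 · t^2) · t^3) · t^(-2)) · s^(-2)) / s^3    [product of powers]
= (((t^5 · t^3) · t^(-2)) · s^(-2)) / s^3    [product of powers]
= ((t^8 · t^(-2)) · s^(-2)) / s^3    [product of powers]
= (t^6 · s^(-2)) / s^3    [product of powers]
= s^(-5)t^6    [quotient of powers]

s^(-5)t^6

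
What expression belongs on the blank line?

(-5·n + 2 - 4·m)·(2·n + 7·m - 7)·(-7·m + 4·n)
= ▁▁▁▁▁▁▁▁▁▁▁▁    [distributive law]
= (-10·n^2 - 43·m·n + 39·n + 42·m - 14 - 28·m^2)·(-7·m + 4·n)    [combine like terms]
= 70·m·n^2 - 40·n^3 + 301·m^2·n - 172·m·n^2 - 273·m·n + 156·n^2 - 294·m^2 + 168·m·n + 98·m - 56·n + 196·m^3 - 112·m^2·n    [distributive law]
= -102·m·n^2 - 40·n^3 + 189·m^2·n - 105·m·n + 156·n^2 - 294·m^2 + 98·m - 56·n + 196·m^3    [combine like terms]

Applying distributive law to the line above:

(-10·n^2 - 35·m·n + 35·n + 4·n + 14·m - 14 - 8·m·n - 28·m^2 + 28·m)·(-7·m + 4·n)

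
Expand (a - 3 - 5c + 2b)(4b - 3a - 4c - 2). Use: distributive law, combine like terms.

(a - 3 - 5c + 2b)(4b - 3a - 4c - 2)
= 4ab - 3a^2 - 4ac - 2a - 12b + 9a + 12c + 6 - 20bc + 15ac + 20c^2 + 10c + 8b^2 - 6ab - 8bc - 4b    [distributive law]
= -2ab - 3a^2 + 11ac + 7a - 16b + 22c + 6 - 28bc + 20c^2 + 8b^2    [combine like terms]

-2ab - 3a^2 + 11ac + 7a - 16b + 22c + 6 - 28bc + 20c^2 + 8b^2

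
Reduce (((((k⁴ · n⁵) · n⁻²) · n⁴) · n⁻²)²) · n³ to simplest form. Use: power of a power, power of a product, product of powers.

(((((k⁴ · n⁵) · n⁻²) · n⁴) · n⁻²)²) · n³
= (((((k⁴ · n⁵) · n⁻²) · n⁴)²) · ((n⁻²)²)) · n³    [power of a product]
= (((((k⁴ · n⁵) · n⁻²)²) · ((n⁴)²)) · ((n⁻²)²)) · n³    [power of a product]
= (((((k⁴ · n⁵)²) · ((n⁻²)²)) · ((n⁴)²)) · ((n⁻²)²)) · n³    [power of a product]
= ((((((k⁴)²) · ((n⁵)²)) · ((n⁻²)²)) · ((n⁴)²)) · ((n⁻²)²)) · n³    [power of a product]
= ((((k⁸ · ((n⁵)²)) · ((n⁻²)²)) · ((n⁴)²)) · ((n⁻²)²)) · n³    [power of a power]
= ((((k⁸ · n¹⁰) · ((n⁻²)²)) · ((n⁴)²)) · ((n⁻²)²)) · n³    [power of a power]
= ((((k⁸ · n¹⁰) · n⁻⁴) · ((n⁴)²)) · ((n⁻²)²)) · n³    [power of a power]
= ((((k⁸ · n¹⁰) · n⁻⁴) · n⁸) · ((n⁻²)²)) · n³    [power of a power]
= ((((k⁸ · n¹⁰) · n⁻⁴) · n⁸) · n⁻⁴) · n³    [power of a power]
= k⁸n¹³    [product of powers]

k⁸n¹³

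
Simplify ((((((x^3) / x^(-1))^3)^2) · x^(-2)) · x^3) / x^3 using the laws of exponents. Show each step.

((((((x^3) / x^(-1))^3)^2) · x^(-2)) · x^3) / x^3
= (((((x^3) / x^(-1))^6) · x^(-2)) · x^3) / x^3    [power of a power]
= (((((x^3)^6) / ((x^(-1))^6)) · x^(-2)) · x^3) / x^3    [power of a quotient]
= ((((x^18) / ((x^(-1))^6)) · x^(-2)) · x^3) / x^3    [power of a power]
= (((x^18 / x^(-6)) · x^(-2)) · x^3) / x^3    [power of a power]
= ((x^24 · x^(-2)) · x^3) / x^3    [quotient of powers]
= (x^22 · x^3) / x^3    [product of powers]
= x^25 / x^3    [product of powers]
= x^22    [quotient of powers]

x^22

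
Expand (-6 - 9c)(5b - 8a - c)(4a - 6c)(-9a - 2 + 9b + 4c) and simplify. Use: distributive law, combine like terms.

2808a^2b + 240ab - 1080ab^2 - 4116abc - 360bc + 1620b^2c - 144bc^2 - 1728a^3 - 384a^2 + 2568a^2c + 528ac + 60ac^2 + 72c^2 - 36c^3 + 4212a^2bc - 1620ab^2c - 6714abc^2 + 2430b^2c^2 + 594bc^3 - 2592a^3c + 4716a^2c^2 - 1098ac^3 - 216c^4

(-6 - 9c)(5b - 8a - c)(4a - 6c)(-9a - 2 + 9b + 4c)
= (-30b + 48a + 6c - 45bc + 72ac + 9c^2)(4a - 6c)(-9a - 2 + 9b + 4c)    [distributive law]
= (-120ab + 180bc + 192a^2 - 288ac + 24ac - 36c^2 - 180abc + 270bc^2 + 288a^2c - 432ac^2 + 36ac^2 - 54c^3)(-9a - 2 + 9b + 4c)    [distributive law]
= (-120ab + 180bc + 192a^2 - 264ac - 36c^2 - 180abc + 270bc^2 + 288a^2c - 396ac^2 - 54c^3)(-9a - 2 + 9b + 4c)    [combine like terms]
= 1080a^2b + 240ab - 1080ab^2 - 480abc - 1620abc - 360bc + 1620b^2c + 720bc^2 - 1728a^3 - 384a^2 + 1728a^2b + 768a^2c + 2376a^2c + 528ac - 2376abc - 1056ac^2 + 324ac^2 + 72c^2 - 324bc^2 - 144c^3 + 1620a^2bc + 360abc - 1620ab^2c - 720abc^2 - 2430abc^2 - 540bc^2 + 2430b^2c^2 + 1080bc^3 - 2592a^3c - 576a^2c + 2592a^2bc + 1152a^2c^2 + 3564a^2c^2 + 792ac^2 - 3564abc^2 - 1584ac^3 + 486ac^3 + 108c^3 - 486bc^3 - 216c^4    [distributive law]
= 2808a^2b + 240ab - 1080ab^2 - 4116abc - 360bc + 1620b^2c - 144bc^2 - 1728a^3 - 384a^2 + 2568a^2c + 528ac + 60ac^2 + 72c^2 - 36c^3 + 4212a^2bc - 1620ab^2c - 6714abc^2 + 2430b^2c^2 + 594bc^3 - 2592a^3c + 4716a^2c^2 - 1098ac^3 - 216c^4    [combine like terms]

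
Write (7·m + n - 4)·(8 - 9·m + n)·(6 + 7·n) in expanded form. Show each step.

552·m + 632·m·n - 378·m^2 - 441·m^2·n - 14·m·n^2 - 200·n + 34·n^2 + 7·n^3 - 192

(7·m + n - 4)·(8 - 9·m + n)·(6 + 7·n)
= (56·m - 63·m^2 + 7·m·n + 8·n - 9·m·n + n^2 - 32 + 36·m - 4·n)·(6 + 7·n)    [distributive law]
= (92·m - 63·m^2 - 2·m·n + 4·n + n^2 - 32)·(6 + 7·n)    [combine like terms]
= 552·m + 644·m·n - 378·m^2 - 441·m^2·n - 12·m·n - 14·m·n^2 + 24·n + 28·n^2 + 6·n^2 + 7·n^3 - 192 - 224·n    [distributive law]
= 552·m + 632·m·n - 378·m^2 - 441·m^2·n - 14·m·n^2 - 200·n + 34·n^2 + 7·n^3 - 192    [combine like terms]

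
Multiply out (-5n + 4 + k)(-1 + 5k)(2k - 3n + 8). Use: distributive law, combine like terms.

(-5n + 4 + k)(-1 + 5k)(2k - 3n + 8)
= (5n - 25kn - 4 + 20k - k + 5k^2)(2k - 3n + 8)    [distributive law]
= (5n - 25kn - 4 + 19k + 5k^2)(2k - 3n + 8)    [combine like terms]
= 10kn - 15n^2 + 40n - 50k^2n + 75kn^2 - 200kn - 8k + 12n - 32 + 38k^2 - 57kn + 152k + 10k^3 - 15k^2n + 40k^2    [distributive law]
= -247kn - 15n^2 + 52n - 65k^2n + 75kn^2 + 144k - 32 + 78k^2 + 10k^3    [combine like terms]

-247kn - 15n^2 + 52n - 65k^2n + 75kn^2 + 144k - 32 + 78k^2 + 10k^3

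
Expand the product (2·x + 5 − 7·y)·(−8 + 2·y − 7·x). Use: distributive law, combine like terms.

−51·x + 53·x·y − 14·x² − 40 + 66·y − 14·y²

(2·x + 5 − 7·y)·(−8 + 2·y − 7·x)
= −16·x + 4·x·y − 14·x² − 40 + 10·y − 35·x + 56·y − 14·y² + 49·x·y    [distributive law]
= −51·x + 53·x·y − 14·x² − 40 + 66·y − 14·y²    [combine like terms]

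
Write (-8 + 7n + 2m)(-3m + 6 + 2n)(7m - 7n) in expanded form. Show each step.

252m^2 - 70mn - 336m + 336n - 182n^2 - 77m^2n + 217mn^2 - 98n^3 - 42m^3

(-8 + 7n + 2m)(-3m + 6 + 2n)(7m - 7n)
= (24m - 48 - 16n - 21mn + 42n + 14n^2 - 6m^2 + 12m + 4mn)(7m - 7n)    [distributive law]
= (36m - 48 + 26n - 17mn + 14n^2 - 6m^2)(7m - 7n)    [combine like terms]
= 252m^2 - 252mn - 336m + 336n + 182mn - 182n^2 - 119m^2n + 119mn^2 + 98mn^2 - 98n^3 - 42m^3 + 42m^2n    [distributive law]
= 252m^2 - 70mn - 336m + 336n - 182n^2 - 77m^2n + 217mn^2 - 98n^3 - 42m^3    [combine like terms]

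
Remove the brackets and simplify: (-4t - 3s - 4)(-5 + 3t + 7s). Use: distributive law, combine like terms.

8t - 12t² - 37st - 13s - 21s² + 20

(-4t - 3s - 4)(-5 + 3t + 7s)
= 20t - 12t² - 28st + 15s - 9st - 21s² + 20 - 12t - 28s    [distributive law]
= 8t - 12t² - 37st - 13s - 21s² + 20    [combine like terms]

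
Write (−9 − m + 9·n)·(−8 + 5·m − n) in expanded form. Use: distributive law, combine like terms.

(−9 − m + 9·n)·(−8 + 5·m − n)
= 72 − 45·m + 9·n + 8·m − 5·m^2 + m·n − 72·n + 45·m·n − 9·n^2    [distributive law]
= 72 − 37·m − 63·n − 5·m^2 + 46·m·n − 9·n^2    [combine like terms]

72 − 37·m − 63·n − 5·m^2 + 46·m·n − 9·n^2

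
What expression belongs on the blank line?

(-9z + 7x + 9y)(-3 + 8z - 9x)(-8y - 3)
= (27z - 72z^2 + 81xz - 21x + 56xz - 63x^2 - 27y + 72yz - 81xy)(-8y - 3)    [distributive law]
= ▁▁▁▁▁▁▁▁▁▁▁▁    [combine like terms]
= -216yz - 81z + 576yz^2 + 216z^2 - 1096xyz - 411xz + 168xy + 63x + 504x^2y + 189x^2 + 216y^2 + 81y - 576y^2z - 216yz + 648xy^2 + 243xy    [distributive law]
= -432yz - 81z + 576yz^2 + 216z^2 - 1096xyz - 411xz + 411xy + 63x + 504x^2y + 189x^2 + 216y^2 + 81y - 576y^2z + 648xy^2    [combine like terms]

By combine like terms:

(27z - 72z^2 + 137xz - 21x - 63x^2 - 27y + 72yz - 81xy)(-8y - 3)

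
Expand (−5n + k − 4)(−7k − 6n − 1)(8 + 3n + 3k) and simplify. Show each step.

400kn + 177kn² + 66k²n + 327n² + 90n³ + 244n + 25k² − 21k³ + 228k + 32

(−5n + k − 4)(−7k − 6n − 1)(8 + 3n + 3k)
= (35kn + 30n² + 5n − 7k² − 6kn − k + 28k + 24n + 4)(8 + 3n + 3k)    [distributive law]
= (29kn + 30n² + 29n − 7k² + 27k + 4)(8 + 3n + 3k)    [combine like terms]
= 232kn + 87kn² + 87k²n + 240n² + 90n³ + 90kn² + 232n + 87n² + 87kn − 56k² − 21k²n − 21k³ + 216k + 81kn + 81k² + 32 + 12n + 12k    [distributive law]
= 400kn + 177kn² + 66k²n + 327n² + 90n³ + 244n + 25k² − 21k³ + 228k + 32    [combine like terms]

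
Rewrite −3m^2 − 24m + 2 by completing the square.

−3(m + 4)^2 + 50

−3m^2 − 24m + 2
= −3(m^2 + 8m) + 2    [factor out -3 from the m-terms]
= −3(m^2 + 8m + 16 − 16) + 2    [add and subtract 16 inside the bracket]
= −3(m + 4)^2 + 48 + 2    [perfect-square identity]
= −3(m + 4)^2 + 50    [combine constants]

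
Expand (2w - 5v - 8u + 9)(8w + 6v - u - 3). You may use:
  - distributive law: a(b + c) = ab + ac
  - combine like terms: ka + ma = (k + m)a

16w² - 28vw - 66uw + 66w - 30v² - 43uv + 69v + 8u² + 15u - 27

(2w - 5v - 8u + 9)(8w + 6v - u - 3)
= 16w² + 12vw - 2uw - 6w - 40vw - 30v² + 5uv + 15v - 64uw - 48uv + 8u² + 24u + 72w + 54v - 9u - 27    [distributive law]
= 16w² - 28vw - 66uw + 66w - 30v² - 43uv + 69v + 8u² + 15u - 27    [combine like terms]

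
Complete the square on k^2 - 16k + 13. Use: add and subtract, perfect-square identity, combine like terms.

k^2 - 16k + 13
= k^2 - 16k + 64 - 64 + 13    [add and subtract 64]
= (k - 8)^2 - 64 + 13    [perfect-square identity]
= (k - 8)^2 - 51    [combine constants]

(k - 8)^2 - 51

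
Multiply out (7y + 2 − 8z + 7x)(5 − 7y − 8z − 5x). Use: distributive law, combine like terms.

21y − 49y^2 − 84xy + 10 − 56z + 25x + 64z^2 − 16xz − 35x^2

(7y + 2 − 8z + 7x)(5 − 7y − 8z − 5x)
= 35y − 49y^2 − 56yz − 35xy + 10 − 14y − 16z − 10x − 40z + 56yz + 64z^2 + 40xz + 35x − 49xy − 56xz − 35x^2    [distributive law]
= 21y − 49y^2 − 84xy + 10 − 56z + 25x + 64z^2 − 16xz − 35x^2    [combine like terms]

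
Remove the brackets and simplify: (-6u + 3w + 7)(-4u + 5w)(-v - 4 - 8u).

-24u^2v + 128u^2 - 192u^3 + 42uvw - 112uw + 336u^2w - 15vw^2 - 60w^2 - 120uw^2 + 28uv + 112u - 35vw - 140w

(-6u + 3w + 7)(-4u + 5w)(-v - 4 - 8u)
= (24u^2 - 30uw - 12uw + 15w^2 - 28u + 35w)(-v - 4 - 8u)    [distributive law]
= (24u^2 - 42uw + 15w^2 - 28u + 35w)(-v - 4 - 8u)    [combine like terms]
= -24u^2v - 96u^2 - 192u^3 + 42uvw + 168uw + 336u^2w - 15vw^2 - 60w^2 - 120uw^2 + 28uv + 112u + 224u^2 - 35vw - 140w - 280uw    [distributive law]
= -24u^2v + 128u^2 - 192u^3 + 42uvw - 112uw + 336u^2w - 15vw^2 - 60w^2 - 120uw^2 + 28uv + 112u - 35vw - 140w    [combine like terms]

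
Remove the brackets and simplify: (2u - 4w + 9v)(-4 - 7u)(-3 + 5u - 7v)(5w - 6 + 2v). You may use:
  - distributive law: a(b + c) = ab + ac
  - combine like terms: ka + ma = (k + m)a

144uw - 144u - 342uv - 830u²w - 12u² + 1306u²v + 1493uvw - 2516uv² - 350u³w + 420u³ - 140u³v - 805u²vw - 434u²v² - 240w² + 288w + 1116vw - 20uw² - 560vw² + 1036v²w + 700u²w² - 980uvw² + 1813uv²w - 648v - 1296v² + 504v³ + 882uv³

(2u - 4w + 9v)(-4 - 7u)(-3 + 5u - 7v)(5w - 6 + 2v)
= (-8u - 14u² + 16w + 28uw - 36v - 63uv)(-3 + 5u - 7v)(5w - 6 + 2v)    [distributive law]
= (24u - 40u² + 56uv + 42u² - 70u³ + 98u²v - 48w + 80uw - 112vw - 84uw + 140u²w - 196uvw + 108v - 180uv + 252v² + 189uv - 315u²v + 441uv²)(5w - 6 + 2v)    [distributive law]
= (24u + 2u² + 65uv - 70u³ - 217u²v - 48w - 4uw - 112vw + 140u²w - 196uvw + 108v + 252v² + 441uv²)(5w - 6 + 2v)    [combine like terms]
= 120uw - 144u + 48uv + 10u²w - 12u² + 4u²v + 325uvw - 390uv + 130uv² - 350u³w + 420u³ - 140u³v - 1085u²vw + 1302u²v - 434u²v² - 240w² + 288w - 96vw - 20uw² + 24uw - 8uvw - 560vw² + 672vw - 224v²w + 700u²w² - 840u²w + 280u²vw - 980uvw² + 1176uvw - 392uv²w + 540vw - 648v + 216v² + 1260v²w - 1512v² + 504v³ + 2205uv²w - 2646uv² + 882uv³    [distributive law]
= 144uw - 144u - 342uv - 830u²w - 12u² + 1306u²v + 1493uvw - 2516uv² - 350u³w + 420u³ - 140u³v - 805u²vw - 434u²v² - 240w² + 288w + 1116vw - 20uw² - 560vw² + 1036v²w + 700u²w² - 980uvw² + 1813uv²w - 648v - 1296v² + 504v³ + 882uv³    [combine like terms]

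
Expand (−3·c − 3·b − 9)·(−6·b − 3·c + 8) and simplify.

27·b·c + 9·c^2 + 3·c + 18·b^2 + 30·b − 72

(−3·c − 3·b − 9)·(−6·b − 3·c + 8)
= 18·b·c + 9·c^2 − 24·c + 18·b^2 + 9·b·c − 24·b + 54·b + 27·c − 72    [distributive law]
= 27·b·c + 9·c^2 + 3·c + 18·b^2 + 30·b − 72    [combine like terms]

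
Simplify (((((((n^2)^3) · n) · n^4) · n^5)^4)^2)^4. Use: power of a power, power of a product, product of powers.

n^512

(((((((n^2)^3) · n) · n^4) · n^5)^4)^2)^4
= ((((((n^2)^3) · n) · n^4) · n^5)^4)^8    [power of a power]
= (((((n^2)^3) · n) · n^4) · n^5)^32    [power of a power]
= (((((n^2)^3) · n) · n^4)^32) · ((n^5)^32)    [power of a product]
= (((((n^2)^3) · n)^32) · ((n^4)^32)) · ((n^5)^32)    [power of a product]
= (((((n^2)^3)^32) · (n^32)) · ((n^4)^32)) · ((n^5)^32)    [power of a product]
= ((((n^2)^96) · (n^32)) · ((n^4)^32)) · ((n^5)^32)    [power of a power]
= ((n^192 · (n^32)) · ((n^4)^32)) · ((n^5)^32)    [power of a power]
= (n^224 · ((n^4)^32)) · ((n^5)^32)    [product of powers]
= (n^224 · n^128) · ((n^5)^32)    [power of a power]
= n^352 · ((n^5)^32)    [product of powers]
= n^352 · n^160    [power of a power]
= n^512    [product of powers]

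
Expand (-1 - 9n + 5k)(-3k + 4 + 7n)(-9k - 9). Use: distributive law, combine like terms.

-72k² - 171k + 36 - 171kn + 387n - 558k²n + 567kn² + 567n² + 135k³

(-1 - 9n + 5k)(-3k + 4 + 7n)(-9k - 9)
= (3k - 4 - 7n + 27kn - 36n - 63n² - 15k² + 20k + 35kn)(-9k - 9)    [distributive law]
= (23k - 4 - 43n + 62kn - 63n² - 15k²)(-9k - 9)    [combine like terms]
= -207k² - 207k + 36k + 36 + 387kn + 387n - 558k²n - 558kn + 567kn² + 567n² + 135k³ + 135k²    [distributive law]
= -72k² - 171k + 36 - 171kn + 387n - 558k²n + 567kn² + 567n² + 135k³    [combine like terms]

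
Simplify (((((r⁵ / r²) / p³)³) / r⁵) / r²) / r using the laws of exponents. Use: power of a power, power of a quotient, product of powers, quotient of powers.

p⁻⁹r

(((((r⁵ / r²) / p³)³) / r⁵) / r²) / r
= (((((r⁵ / r²)³) / ((p³)³)) / r⁵) / r²) / r    [power of a quotient]
= ((((((r⁵)³) / ((r²)³)) / ((p³)³)) / r⁵) / r²) / r    [power of a quotient]
= ((((r¹⁵ / ((r²)³)) / ((p³)³)) / r⁵) / r²) / r    [power of a power]
= ((((r¹⁵ / r⁶) / ((p³)³)) / r⁵) / r²) / r    [power of a power]
= (((r⁹ / ((p³)³)) / r⁵) / r²) / r    [quotient of powers]
= (((r⁹ / p⁹) / r⁵) / r²) / r    [power of a power]
= p⁻⁹r    [quotient of powers; product of powers]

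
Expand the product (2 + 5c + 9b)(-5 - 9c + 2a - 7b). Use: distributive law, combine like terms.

(2 + 5c + 9b)(-5 - 9c + 2a - 7b)
= -10 - 18c + 4a - 14b - 25c - 45c^2 + 10ac - 35bc - 45b - 81bc + 18ab - 63b^2    [distributive law]
= -10 - 43c + 4a - 59b - 45c^2 + 10ac - 116bc + 18ab - 63b^2    [combine like terms]

-10 - 43c + 4a - 59b - 45c^2 + 10ac - 116bc + 18ab - 63b^2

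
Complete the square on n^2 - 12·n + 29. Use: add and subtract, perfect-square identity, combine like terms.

(n - 6)^2 - 7

n^2 - 12·n + 29
= n^2 - 12·n + 36 - 36 + 29    [add and subtract 36]
= (n - 6)^2 - 36 + 29    [perfect-square identity]
= (n - 6)^2 - 7    [combine constants]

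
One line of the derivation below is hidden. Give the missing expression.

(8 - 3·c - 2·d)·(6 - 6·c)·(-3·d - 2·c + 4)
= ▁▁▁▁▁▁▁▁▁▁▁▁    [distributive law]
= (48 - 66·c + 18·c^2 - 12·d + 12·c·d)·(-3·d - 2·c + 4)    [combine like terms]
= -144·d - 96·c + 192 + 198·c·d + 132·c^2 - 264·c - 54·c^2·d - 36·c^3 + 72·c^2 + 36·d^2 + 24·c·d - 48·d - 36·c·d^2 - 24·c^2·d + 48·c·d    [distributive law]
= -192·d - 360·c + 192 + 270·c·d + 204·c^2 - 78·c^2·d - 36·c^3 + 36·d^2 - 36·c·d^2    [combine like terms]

By distributive law:

(48 - 48·c - 18·c + 18·c^2 - 12·d + 12·c·d)·(-3·d - 2·c + 4)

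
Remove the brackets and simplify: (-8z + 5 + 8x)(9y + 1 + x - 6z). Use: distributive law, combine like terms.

(-8z + 5 + 8x)(9y + 1 + x - 6z)
= -72yz - 8z - 8xz + 48z^2 + 45y + 5 + 5x - 30z + 72xy + 8x + 8x^2 - 48xz    [distributive law]
= -72yz - 38z - 56xz + 48z^2 + 45y + 5 + 13x + 72xy + 8x^2    [combine like terms]

-72yz - 38z - 56xz + 48z^2 + 45y + 5 + 13x + 72xy + 8x^2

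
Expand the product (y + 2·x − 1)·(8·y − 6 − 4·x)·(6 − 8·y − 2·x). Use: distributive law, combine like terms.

(y + 2·x − 1)·(8·y − 6 − 4·x)·(6 − 8·y − 2·x)
= (8·y² − 6·y − 4·x·y + 16·x·y − 12·x − 8·x² − 8·y + 6 + 4·x)·(6 − 8·y − 2·x)    [distributive law]
= (8·y² − 14·y + 12·x·y − 8·x − 8·x² + 6)·(6 − 8·y − 2·x)    [combine like terms]
= 48·y² − 64·y³ − 16·x·y² − 84·y + 112·y² + 28·x·y + 72·x·y − 96·x·y² − 24·x²·y − 48·x + 64·x·y + 16·x² − 48·x² + 64·x²·y + 16·x³ + 36 − 48·y − 12·x    [distributive law]
= 160·y² − 64·y³ − 112·x·y² − 132·y + 164·x·y + 40·x²·y − 60·x − 32·x² + 16·x³ + 36    [combine like terms]

160·y² − 64·y³ − 112·x·y² − 132·y + 164·x·y + 40·x²·y − 60·x − 32·x² + 16·x³ + 36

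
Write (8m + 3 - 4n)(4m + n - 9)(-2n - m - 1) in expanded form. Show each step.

(8m + 3 - 4n)(4m + n - 9)(-2n - m - 1)
= (32m^2 + 8mn - 72m + 12m + 3n - 27 - 16mn - 4n^2 + 36n)(-2n - m - 1)    [distributive law]
= (32m^2 - 8mn - 60m + 39n - 27 - 4n^2)(-2n - m - 1)    [combine like terms]
= -64m^2n - 32m^3 - 32m^2 + 16mn^2 + 8m^2n + 8mn + 120mn + 60m^2 + 60m - 78n^2 - 39mn - 39n + 54n + 27m + 27 + 8n^3 + 4mn^2 + 4n^2    [distributive law]
= -56m^2n - 32m^3 + 28m^2 + 20mn^2 + 89mn + 87m - 74n^2 + 15n + 27 + 8n^3    [combine like terms]

-56m^2n - 32m^3 + 28m^2 + 20mn^2 + 89mn + 87m - 74n^2 + 15n + 27 + 8n^3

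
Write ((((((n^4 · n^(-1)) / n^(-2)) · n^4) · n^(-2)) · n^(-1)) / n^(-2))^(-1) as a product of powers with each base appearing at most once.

n^(-8)

((((((n^4 · n^(-1)) / n^(-2)) · n^4) · n^(-2)) · n^(-1)) / n^(-2))^(-1)
= ((((((n^4 · n^(-1)) / n^(-2)) · n^4) · n^(-2)) · n^(-1))^(-1)) / ((n^(-2))^(-1))    [power of a quotient]
= ((((((n^4 · n^(-1)) / n^(-2)) · n^4) · n^(-2))^(-1)) · ((n^(-1))^(-1))) / ((n^(-2))^(-1))    [power of a product]
= ((((((n^4 · n^(-1)) / n^(-2)) · n^4)^(-1)) · ((n^(-2))^(-1))) · ((n^(-1))^(-1))) / ((n^(-2))^(-1))    [power of a product]
= ((((((n^4 · n^(-1)) / n^(-2))^(-1)) · ((n^4)^(-1))) · ((n^(-2))^(-1))) · ((n^(-1))^(-1))) / ((n^(-2))^(-1))    [power of a product]
= ((((((n^4 · n^(-1))^(-1)) / ((n^(-2))^(-1))) · ((n^4)^(-1))) · ((n^(-2))^(-1))) · ((n^(-1))^(-1))) / ((n^(-2))^(-1))    [power of a quotient]
= (((((((n^4)^(-1)) · ((n^(-1))^(-1))) / ((n^(-2))^(-1))) · ((n^4)^(-1))) · ((n^(-2))^(-1))) · ((n^(-1))^(-1))) / ((n^(-2))^(-1))    [power of a product]
= (((((n^(-4) · ((n^(-1))^(-1))) / ((n^(-2))^(-1))) · ((n^4)^(-1))) · ((n^(-2))^(-1))) · ((n^(-1))^(-1))) / ((n^(-2))^(-1))    [power of a power]
= (((((n^(-4) · n) / ((n^(-2))^(-1))) · ((n^4)^(-1))) · ((n^(-2))^(-1))) · ((n^(-1))^(-1))) / ((n^(-2))^(-1))    [power of a power]
= ((((n^(-3) / ((n^(-2))^(-1))) · ((n^4)^(-1))) · ((n^(-2))^(-1))) · ((n^(-1))^(-1))) / ((n^(-2))^(-1))    [product of powers]
= ((((n^(-3) / n^2) · ((n^4)^(-1))) · ((n^(-2))^(-1))) · ((n^(-1))^(-1))) / ((n^(-2))^(-1))    [power of a power]
= (((n^(-5) · ((n^4)^(-1))) · ((n^(-2))^(-1))) · ((n^(-1))^(-1))) / ((n^(-2))^(-1))    [quotient of powers]
= (((n^(-5) · n^(-4)) · ((n^(-2))^(-1))) · ((n^(-1))^(-1))) / ((n^(-2))^(-1))    [power of a power]
= ((n^(-9) · ((n^(-2))^(-1))) · ((n^(-1))^(-1))) / ((n^(-2))^(-1))    [product of powers]
= ((n^(-9) · n^2) · ((n^(-1))^(-1))) / ((n^(-2))^(-1))    [power of a power]
= (n^(-7) · ((n^(-1))^(-1))) / ((n^(-2))^(-1))    [product of powers]
= (n^(-7) · n) / ((n^(-2))^(-1))    [power of a power]
= n^(-6) / ((n^(-2))^(-1))    [product of powers]
= n^(-6) / n^2    [power of a power]
= n^(-8)    [quotient of powers]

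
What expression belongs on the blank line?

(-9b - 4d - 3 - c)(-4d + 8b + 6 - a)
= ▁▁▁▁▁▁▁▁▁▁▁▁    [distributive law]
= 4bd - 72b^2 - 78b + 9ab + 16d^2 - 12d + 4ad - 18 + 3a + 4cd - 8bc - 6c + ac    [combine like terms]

After distributive law, the bracketed line is:

36bd - 72b^2 - 54b + 9ab + 16d^2 - 32bd - 24d + 4ad + 12d - 24b - 18 + 3a + 4cd - 8bc - 6c + ac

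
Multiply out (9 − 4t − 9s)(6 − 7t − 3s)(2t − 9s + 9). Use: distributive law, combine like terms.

(9 − 4t − 9s)(6 − 7t − 3s)(2t − 9s + 9)
= (54 − 63t − 27s − 24t + 28t² + 12st − 54s + 63st + 27s²)(2t − 9s + 9)    [distributive law]
= (54 − 87t − 81s + 28t² + 75st + 27s²)(2t − 9s + 9)    [combine like terms]
= 108t − 486s + 486 − 174t² + 783st − 783t − 162st + 729s² − 729s + 56t³ − 252st² + 252t² + 150st² − 675s²t + 675st + 54s²t − 243s³ + 243s²    [distributive law]
= −675t − 1215s + 486 + 78t² + 1296st + 972s² + 56t³ − 102st² − 621s²t − 243s³    [combine like terms]

−675t − 1215s + 486 + 78t² + 1296st + 972s² + 56t³ − 102st² − 621s²t − 243s³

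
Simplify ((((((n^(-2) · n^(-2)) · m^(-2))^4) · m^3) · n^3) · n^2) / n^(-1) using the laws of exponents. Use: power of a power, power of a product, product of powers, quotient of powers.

m^(-5)n^(-10)

((((((n^(-2) · n^(-2)) · m^(-2))^4) · m^3) · n^3) · n^2) / n^(-1)
= ((((((n^(-2) · n^(-2))^4) · ((m^(-2))^4)) · m^3) · n^3) · n^2) / n^(-1)    [power of a product]
= (((((((n^(-2))^4) · ((n^(-2))^4)) · ((m^(-2))^4)) · m^3) · n^3) · n^2) / n^(-1)    [power of a product]
= (((((n^(-8) · ((n^(-2))^4)) · ((m^(-2))^4)) · m^3) · n^3) · n^2) / n^(-1)    [power of a power]
= (((((n^(-8) · n^(-8)) · ((m^(-2))^4)) · m^3) · n^3) · n^2) / n^(-1)    [power of a power]
= ((((n^(-16) · ((m^(-2))^4)) · m^3) · n^3) · n^2) / n^(-1)    [product of powers]
= ((((n^(-16) · m^(-8)) · m^3) · n^3) · n^2) / n^(-1)    [power of a power]
= m^(-5)n^(-10)    [quotient of powers; product of powers]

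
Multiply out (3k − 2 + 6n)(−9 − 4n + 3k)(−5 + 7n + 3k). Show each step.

(3k − 2 + 6n)(−9 − 4n + 3k)(−5 + 7n + 3k)
= (−27k − 12kn + 9k² + 18 + 8n − 6k − 54n − 24n² + 18kn)(−5 + 7n + 3k)    [distributive law]
= (−33k + 6kn + 9k² + 18 − 46n − 24n²)(−5 + 7n + 3k)    [combine like terms]
= 165k − 231kn − 99k² − 30kn + 42kn² + 18k²n − 45k² + 63k²n + 27k³ − 90 + 126n + 54k + 230n − 322n² − 138kn + 120n² − 168n³ − 72kn²    [distributive law]
= 219k − 399kn − 144k² − 30kn² + 81k²n + 27k³ − 90 + 356n − 202n² − 168n³    [combine like terms]

219k − 399kn − 144k² − 30kn² + 81k²n + 27k³ − 90 + 356n − 202n² − 168n³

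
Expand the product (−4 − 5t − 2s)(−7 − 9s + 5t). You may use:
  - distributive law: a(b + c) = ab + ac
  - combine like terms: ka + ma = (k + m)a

28 + 50s + 15t + 35st − 25t² + 18s²

(−4 − 5t − 2s)(−7 − 9s + 5t)
= 28 + 36s − 20t + 35t + 45st − 25t² + 14s + 18s² − 10st    [distributive law]
= 28 + 50s + 15t + 35st − 25t² + 18s²    [combine like terms]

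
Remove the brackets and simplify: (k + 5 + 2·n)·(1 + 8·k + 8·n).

(k + 5 + 2·n)·(1 + 8·k + 8·n)
= k + 8·k^2 + 8·k·n + 5 + 40·k + 40·n + 2·n + 16·k·n + 16·n^2    [distributive law]
= 41·k + 8·k^2 + 24·k·n + 5 + 42·n + 16·n^2    [combine like terms]

41·k + 8·k^2 + 24·k·n + 5 + 42·n + 16·n^2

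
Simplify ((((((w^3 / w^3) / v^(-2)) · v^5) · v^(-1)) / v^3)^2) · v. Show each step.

v^7

((((((w^3 / w^3) / v^(-2)) · v^5) · v^(-1)) / v^3)^2) · v
= ((((((w^3 / w^3) / v^(-2)) · v^5) · v^(-1))^2) / ((v^3)^2)) · v    [power of a quotient]
= ((((((w^3 / w^3) / v^(-2)) · v^5)^2) · ((v^(-1))^2)) / ((v^3)^2)) · v    [power of a product]
= ((((((w^3 / w^3) / v^(-2))^2) · ((v^5)^2)) · ((v^(-1))^2)) / ((v^3)^2)) · v    [power of a product]
= ((((((w^3 / w^3)^2) / ((v^(-2))^2)) · ((v^5)^2)) · ((v^(-1))^2)) / ((v^3)^2)) · v    [power of a quotient]
= (((((((w^3)^2) / ((w^3)^2)) / ((v^(-2))^2)) · ((v^5)^2)) · ((v^(-1))^2)) / ((v^3)^2)) · v    [power of a quotient]
= (((((w^6 / ((w^3)^2)) / ((v^(-2))^2)) · ((v^5)^2)) · ((v^(-1))^2)) / ((v^3)^2)) · v    [power of a power]
= (((((w^6 / w^6) / ((v^(-2))^2)) · ((v^5)^2)) · ((v^(-1))^2)) / ((v^3)^2)) · v    [power of a power]
= ((((w^0 / ((v^(-2))^2)) · ((v^5)^2)) · ((v^(-1))^2)) / ((v^3)^2)) · v    [quotient of powers]
= ((((w^0 / v^(-4)) · ((v^5)^2)) · ((v^(-1))^2)) / ((v^3)^2)) · v    [power of a power]
= ((((w^0 / v^(-4)) · v^10) · ((v^(-1))^2)) / ((v^3)^2)) · v    [power of a power]
= ((((w^0 / v^(-4)) · v^10) · v^(-2)) / ((v^3)^2)) · v    [power of a power]
= ((((w^0 / v^(-4)) · v^10) · v^(-2)) / v^6) · v    [power of a power]
= v^7    [quotient of powers; product of powers]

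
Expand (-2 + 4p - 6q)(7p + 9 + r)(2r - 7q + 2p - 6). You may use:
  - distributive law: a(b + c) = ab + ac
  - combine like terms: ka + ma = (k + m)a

(-2 + 4p - 6q)(7p + 9 + r)(2r - 7q + 2p - 6)
= (-14p - 18 - 2r + 28p² + 36p + 4pr - 42pq - 54q - 6qr)(2r - 7q + 2p - 6)    [distributive law]
= (22p - 18 - 2r + 28p² + 4pr - 42pq - 54q - 6qr)(2r - 7q + 2p - 6)    [combine like terms]
= 44pr - 154pq + 44p² - 132p - 36r + 126q - 36p + 108 - 4r² + 14qr - 4pr + 12r + 56p²r - 196p²q + 56p³ - 168p² + 8pr² - 28pqr + 8p²r - 24pr - 84pqr + 294pq² - 84p²q + 252pq - 108qr + 378q² - 108pq + 324q - 12qr² + 42q²r - 12pqr + 36qr    [distributive law]
= 16pr - 10pq - 124p² - 168p - 24r + 450q + 108 - 4r² - 58qr + 64p²r - 280p²q + 56p³ + 8pr² - 124pqr + 294pq² + 378q² - 12qr² + 42q²r    [combine like terms]

16pr - 10pq - 124p² - 168p - 24r + 450q + 108 - 4r² - 58qr + 64p²r - 280p²q + 56p³ + 8pr² - 124pqr + 294pq² + 378q² - 12qr² + 42q²r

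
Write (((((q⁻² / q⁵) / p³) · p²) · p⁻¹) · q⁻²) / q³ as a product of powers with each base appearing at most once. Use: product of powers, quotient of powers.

(((((q⁻² / q⁵) / p³) · p²) · p⁻¹) · q⁻²) / q³
= ((((q⁻⁷ / p³) · p²) · p⁻¹) · q⁻²) / q³    [quotient of powers]
= p⁻²q⁻¹²    [quotient of powers; product of powers]

p⁻²q⁻¹²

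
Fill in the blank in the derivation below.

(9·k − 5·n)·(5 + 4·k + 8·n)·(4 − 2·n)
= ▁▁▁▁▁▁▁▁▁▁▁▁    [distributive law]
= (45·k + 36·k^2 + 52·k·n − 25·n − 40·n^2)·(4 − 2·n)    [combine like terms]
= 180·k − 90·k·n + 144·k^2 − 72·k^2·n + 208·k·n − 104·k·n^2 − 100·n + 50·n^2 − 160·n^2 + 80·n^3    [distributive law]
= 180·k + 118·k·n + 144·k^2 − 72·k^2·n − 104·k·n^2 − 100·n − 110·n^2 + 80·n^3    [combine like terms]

After distributive law, the bracketed line is:

(45·k + 36·k^2 + 72·k·n − 25·n − 20·k·n − 40·n^2)·(4 − 2·n)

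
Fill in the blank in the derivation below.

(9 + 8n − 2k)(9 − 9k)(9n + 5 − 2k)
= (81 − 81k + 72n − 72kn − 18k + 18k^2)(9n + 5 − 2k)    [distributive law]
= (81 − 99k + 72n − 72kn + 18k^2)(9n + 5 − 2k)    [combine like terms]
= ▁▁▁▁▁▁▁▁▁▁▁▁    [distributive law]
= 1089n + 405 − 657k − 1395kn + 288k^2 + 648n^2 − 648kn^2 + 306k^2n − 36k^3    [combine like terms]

After distributive law, the bracketed line is:

729n + 405 − 162k − 891kn − 495k + 198k^2 + 648n^2 + 360n − 144kn − 648kn^2 − 360kn + 144k^2n + 162k^2n + 90k^2 − 36k^3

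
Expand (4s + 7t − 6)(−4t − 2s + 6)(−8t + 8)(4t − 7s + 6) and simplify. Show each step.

(4s + 7t − 6)(−4t − 2s + 6)(−8t + 8)(4t − 7s + 6)
= (−16st − 8s² + 24s − 28t² − 14st + 42t + 24t + 12s − 36)(−8t + 8)(4t − 7s + 6)    [distributive law]
= (−30st − 8s² + 36s − 28t² + 66t − 36)(−8t + 8)(4t − 7s + 6)    [combine like terms]
= (240st² − 240st + 64s²t − 64s² − 288st + 288s + 224t³ − 224t² − 528t² + 528t + 288t − 288)(4t − 7s + 6)    [distributive law]
= (240st² − 528st + 64s²t − 64s² + 288s + 224t³ − 752t² + 816t − 288)(4t − 7s + 6)    [combine like terms]
= 960st³ − 1680s²t² + 1440st² − 2112st² + 3696s²t − 3168st + 256s²t² − 448s³t + 384s²t − 256s²t + 448s³ − 384s² + 1152st − 2016s² + 1728s + 896t⁴ − 1568st³ + 1344t³ − 3008t³ + 5264st² − 4512t² + 3264t² − 5712st + 4896t − 1152t + 2016s − 1728    [distributive law]
= −608st³ − 1424s²t² + 4592st² + 3824s²t − 7728st − 448s³t + 448s³ − 2400s² + 3744s + 896t⁴ − 1664t³ − 1248t² + 3744t − 1728    [combine like terms]

−608st³ − 1424s²t² + 4592st² + 3824s²t − 7728st − 448s³t + 448s³ − 2400s² + 3744s + 896t⁴ − 1664t³ − 1248t² + 3744t − 1728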